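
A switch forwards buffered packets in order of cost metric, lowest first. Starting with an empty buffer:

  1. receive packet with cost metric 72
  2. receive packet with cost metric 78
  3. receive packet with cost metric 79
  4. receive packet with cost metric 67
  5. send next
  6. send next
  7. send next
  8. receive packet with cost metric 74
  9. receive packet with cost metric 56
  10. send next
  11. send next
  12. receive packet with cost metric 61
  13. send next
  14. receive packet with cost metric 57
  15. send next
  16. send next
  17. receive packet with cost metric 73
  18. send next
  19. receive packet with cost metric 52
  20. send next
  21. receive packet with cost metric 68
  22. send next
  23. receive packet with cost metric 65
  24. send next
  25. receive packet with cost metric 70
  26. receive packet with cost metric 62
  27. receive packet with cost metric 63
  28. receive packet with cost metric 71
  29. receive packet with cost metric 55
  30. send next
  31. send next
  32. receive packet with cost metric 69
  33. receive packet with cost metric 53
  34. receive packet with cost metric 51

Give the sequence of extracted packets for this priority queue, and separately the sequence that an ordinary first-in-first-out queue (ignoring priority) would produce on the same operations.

insert 72 → {72}
insert 78 → {72, 78}
insert 79 → {72, 78, 79}
insert 67 → {67, 72, 78, 79}
send next → 67; now {72, 78, 79}
send next → 72; now {78, 79}
send next → 78; now {79}
insert 74 → {74, 79}
insert 56 → {56, 74, 79}
send next → 56; now {74, 79}
send next → 74; now {79}
insert 61 → {61, 79}
send next → 61; now {79}
insert 57 → {57, 79}
send next → 57; now {79}
send next → 79; now {}
insert 73 → {73}
send next → 73; now {}
insert 52 → {52}
send next → 52; now {}
insert 68 → {68}
send next → 68; now {}
insert 65 → {65}
send next → 65; now {}
insert 70 → {70}
insert 62 → {62, 70}
insert 63 → {62, 63, 70}
insert 71 → {62, 63, 70, 71}
insert 55 → {55, 62, 63, 70, 71}
send next → 55; now {62, 63, 70, 71}
send next → 62; now {63, 70, 71}
insert 69 → {63, 69, 70, 71}
insert 53 → {53, 63, 69, 70, 71}
insert 51 → {51, 53, 63, 69, 70, 71}

priority queue: 67 → 72 → 78 → 56 → 74 → 61 → 57 → 79 → 73 → 52 → 68 → 65 → 55 → 62; FIFO queue: 72 → 78 → 79 → 67 → 74 → 56 → 61 → 57 → 73 → 52 → 68 → 65 → 70 → 62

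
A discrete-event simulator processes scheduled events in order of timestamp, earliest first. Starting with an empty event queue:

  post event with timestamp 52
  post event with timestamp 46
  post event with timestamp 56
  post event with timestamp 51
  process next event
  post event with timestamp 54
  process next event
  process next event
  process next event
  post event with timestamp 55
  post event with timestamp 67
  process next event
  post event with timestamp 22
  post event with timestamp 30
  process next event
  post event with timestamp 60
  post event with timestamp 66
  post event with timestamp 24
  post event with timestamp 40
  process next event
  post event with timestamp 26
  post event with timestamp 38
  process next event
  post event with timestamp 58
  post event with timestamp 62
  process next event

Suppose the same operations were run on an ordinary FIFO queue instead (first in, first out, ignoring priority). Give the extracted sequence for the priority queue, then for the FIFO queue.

priority queue: 46 → 51 → 52 → 54 → 55 → 22 → 24 → 26 → 30; FIFO queue: 52 → 46 → 56 → 51 → 54 → 55 → 67 → 22 → 30

insert 52 → {52}
insert 46 → {46, 52}
insert 56 → {46, 52, 56}
insert 51 → {46, 51, 52, 56}
process next event → 46; now {51, 52, 56}
insert 54 → {51, 52, 54, 56}
process next event → 51; now {52, 54, 56}
process next event → 52; now {54, 56}
process next event → 54; now {56}
insert 55 → {55, 56}
insert 67 → {55, 56, 67}
process next event → 55; now {56, 67}
insert 22 → {22, 56, 67}
insert 30 → {22, 30, 56, 67}
process next event → 22; now {30, 56, 67}
insert 60 → {30, 56, 60, 67}
insert 66 → {30, 56, 60, 66, 67}
insert 24 → {24, 30, 56, 60, 66, 67}
insert 40 → {24, 30, 40, 56, 60, 66, 67}
process next event → 24; now {30, 40, 56, 60, 66, 67}
insert 26 → {26, 30, 40, 56, 60, 66, 67}
insert 38 → {26, 30, 38, 40, 56, 60, 66, 67}
process next event → 26; now {30, 38, 40, 56, 60, 66, 67}
insert 58 → {30, 38, 40, 56, 58, 60, 66, 67}
insert 62 → {30, 38, 40, 56, 58, 60, 62, 66, 67}
process next event → 30; now {38, 40, 56, 58, 60, 62, 66, 67}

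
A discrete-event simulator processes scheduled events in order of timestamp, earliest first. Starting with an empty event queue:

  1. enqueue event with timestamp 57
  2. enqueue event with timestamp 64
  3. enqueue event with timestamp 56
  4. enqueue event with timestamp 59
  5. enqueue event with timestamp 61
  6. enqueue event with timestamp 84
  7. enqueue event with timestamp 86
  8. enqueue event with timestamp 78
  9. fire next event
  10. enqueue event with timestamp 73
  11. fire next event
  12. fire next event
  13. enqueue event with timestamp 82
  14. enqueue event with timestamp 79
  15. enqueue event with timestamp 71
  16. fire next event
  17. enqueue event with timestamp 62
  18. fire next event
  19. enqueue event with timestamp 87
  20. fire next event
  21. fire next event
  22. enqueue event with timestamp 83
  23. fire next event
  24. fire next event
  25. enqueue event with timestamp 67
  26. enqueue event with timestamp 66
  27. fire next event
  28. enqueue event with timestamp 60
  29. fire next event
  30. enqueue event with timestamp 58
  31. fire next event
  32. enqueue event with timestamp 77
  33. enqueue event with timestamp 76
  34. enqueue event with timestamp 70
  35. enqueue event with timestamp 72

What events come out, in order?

56, 57, 59, 61, 62, 64, 71, 73, 78, 66, 60, 58

insert 57 → {57}
insert 64 → {57, 64}
insert 56 → {56, 57, 64}
insert 59 → {56, 57, 59, 64}
insert 61 → {56, 57, 59, 61, 64}
insert 84 → {56, 57, 59, 61, 64, 84}
insert 86 → {56, 57, 59, 61, 64, 84, 86}
insert 78 → {56, 57, 59, 61, 64, 78, 84, 86}
fire next event → 56; now {57, 59, 61, 64, 78, 84, 86}
insert 73 → {57, 59, 61, 64, 73, 78, 84, 86}
fire next event → 57; now {59, 61, 64, 73, 78, 84, 86}
fire next event → 59; now {61, 64, 73, 78, 84, 86}
insert 82 → {61, 64, 73, 78, 82, 84, 86}
insert 79 → {61, 64, 73, 78, 79, 82, 84, 86}
insert 71 → {61, 64, 71, 73, 78, 79, 82, 84, 86}
fire next event → 61; now {64, 71, 73, 78, 79, 82, 84, 86}
insert 62 → {62, 64, 71, 73, 78, 79, 82, 84, 86}
fire next event → 62; now {64, 71, 73, 78, 79, 82, 84, 86}
insert 87 → {64, 71, 73, 78, 79, 82, 84, 86, 87}
fire next event → 64; now {71, 73, 78, 79, 82, 84, 86, 87}
fire next event → 71; now {73, 78, 79, 82, 84, 86, 87}
insert 83 → {73, 78, 79, 82, 83, 84, 86, 87}
fire next event → 73; now {78, 79, 82, 83, 84, 86, 87}
fire next event → 78; now {79, 82, 83, 84, 86, 87}
insert 67 → {67, 79, 82, 83, 84, 86, 87}
insert 66 → {66, 67, 79, 82, 83, 84, 86, 87}
fire next event → 66; now {67, 79, 82, 83, 84, 86, 87}
insert 60 → {60, 67, 79, 82, 83, 84, 86, 87}
fire next event → 60; now {67, 79, 82, 83, 84, 86, 87}
insert 58 → {58, 67, 79, 82, 83, 84, 86, 87}
fire next event → 58; now {67, 79, 82, 83, 84, 86, 87}
insert 77 → {67, 77, 79, 82, 83, 84, 86, 87}
insert 76 → {67, 76, 77, 79, 82, 83, 84, 86, 87}
insert 70 → {67, 70, 76, 77, 79, 82, 83, 84, 86, 87}
insert 72 → {67, 70, 72, 76, 77, 79, 82, 83, 84, 86, 87}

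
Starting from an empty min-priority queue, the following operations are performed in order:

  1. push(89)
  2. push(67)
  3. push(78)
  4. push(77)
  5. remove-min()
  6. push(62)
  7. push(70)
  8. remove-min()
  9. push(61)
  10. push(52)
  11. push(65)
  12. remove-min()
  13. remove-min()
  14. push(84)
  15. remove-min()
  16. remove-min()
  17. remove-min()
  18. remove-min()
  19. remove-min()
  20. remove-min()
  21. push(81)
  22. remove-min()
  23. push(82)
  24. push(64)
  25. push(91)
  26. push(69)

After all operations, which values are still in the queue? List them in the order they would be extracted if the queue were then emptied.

insert 89 → {89}
insert 67 → {67, 89}
insert 78 → {67, 78, 89}
insert 77 → {67, 77, 78, 89}
remove-min → 67; now {77, 78, 89}
insert 62 → {62, 77, 78, 89}
insert 70 → {62, 70, 77, 78, 89}
remove-min → 62; now {70, 77, 78, 89}
insert 61 → {61, 70, 77, 78, 89}
insert 52 → {52, 61, 70, 77, 78, 89}
insert 65 → {52, 61, 65, 70, 77, 78, 89}
remove-min → 52; now {61, 65, 70, 77, 78, 89}
remove-min → 61; now {65, 70, 77, 78, 89}
insert 84 → {65, 70, 77, 78, 84, 89}
remove-min → 65; now {70, 77, 78, 84, 89}
remove-min → 70; now {77, 78, 84, 89}
remove-min → 77; now {78, 84, 89}
remove-min → 78; now {84, 89}
remove-min → 84; now {89}
remove-min → 89; now {}
insert 81 → {81}
remove-min → 81; now {}
insert 82 → {82}
insert 64 → {64, 82}
insert 91 → {64, 82, 91}
insert 69 → {64, 69, 82, 91}

[64, 69, 82, 91]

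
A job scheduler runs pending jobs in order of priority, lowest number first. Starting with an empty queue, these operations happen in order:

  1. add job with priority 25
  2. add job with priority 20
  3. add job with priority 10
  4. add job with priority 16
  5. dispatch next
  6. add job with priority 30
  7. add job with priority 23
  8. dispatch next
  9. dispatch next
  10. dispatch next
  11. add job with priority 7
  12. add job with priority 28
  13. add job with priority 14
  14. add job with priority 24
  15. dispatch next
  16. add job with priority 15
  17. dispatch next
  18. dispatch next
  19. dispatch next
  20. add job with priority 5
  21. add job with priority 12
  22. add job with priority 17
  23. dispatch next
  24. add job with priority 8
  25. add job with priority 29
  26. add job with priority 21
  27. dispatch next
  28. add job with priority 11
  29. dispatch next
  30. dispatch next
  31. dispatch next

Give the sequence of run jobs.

insert 25 → {25}
insert 20 → {20, 25}
insert 10 → {10, 20, 25}
insert 16 → {10, 16, 20, 25}
dispatch next → 10; now {16, 20, 25}
insert 30 → {16, 20, 25, 30}
insert 23 → {16, 20, 23, 25, 30}
dispatch next → 16; now {20, 23, 25, 30}
dispatch next → 20; now {23, 25, 30}
dispatch next → 23; now {25, 30}
insert 7 → {7, 25, 30}
insert 28 → {7, 25, 28, 30}
insert 14 → {7, 14, 25, 28, 30}
insert 24 → {7, 14, 24, 25, 28, 30}
dispatch next → 7; now {14, 24, 25, 28, 30}
insert 15 → {14, 15, 24, 25, 28, 30}
dispatch next → 14; now {15, 24, 25, 28, 30}
dispatch next → 15; now {24, 25, 28, 30}
dispatch next → 24; now {25, 28, 30}
insert 5 → {5, 25, 28, 30}
insert 12 → {5, 12, 25, 28, 30}
insert 17 → {5, 12, 17, 25, 28, 30}
dispatch next → 5; now {12, 17, 25, 28, 30}
insert 8 → {8, 12, 17, 25, 28, 30}
insert 29 → {8, 12, 17, 25, 28, 29, 30}
insert 21 → {8, 12, 17, 21, 25, 28, 29, 30}
dispatch next → 8; now {12, 17, 21, 25, 28, 29, 30}
insert 11 → {11, 12, 17, 21, 25, 28, 29, 30}
dispatch next → 11; now {12, 17, 21, 25, 28, 29, 30}
dispatch next → 12; now {17, 21, 25, 28, 29, 30}
dispatch next → 17; now {21, 25, 28, 29, 30}

10 → 16 → 20 → 23 → 7 → 14 → 15 → 24 → 5 → 8 → 11 → 12 → 17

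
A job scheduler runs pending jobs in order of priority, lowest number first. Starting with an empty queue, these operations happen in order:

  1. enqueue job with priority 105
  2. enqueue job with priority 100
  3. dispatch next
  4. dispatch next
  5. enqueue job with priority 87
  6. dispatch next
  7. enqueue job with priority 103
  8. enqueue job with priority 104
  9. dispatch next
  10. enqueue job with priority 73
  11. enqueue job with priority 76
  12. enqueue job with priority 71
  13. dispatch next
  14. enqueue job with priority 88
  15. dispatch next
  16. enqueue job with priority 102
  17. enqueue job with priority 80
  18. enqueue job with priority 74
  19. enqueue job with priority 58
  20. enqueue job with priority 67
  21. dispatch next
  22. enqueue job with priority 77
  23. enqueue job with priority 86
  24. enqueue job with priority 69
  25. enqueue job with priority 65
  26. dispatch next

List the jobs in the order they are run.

100, 105, 87, 103, 71, 73, 58, 65

insert 105 → {105}
insert 100 → {100, 105}
dispatch next → 100; now {105}
dispatch next → 105; now {}
insert 87 → {87}
dispatch next → 87; now {}
insert 103 → {103}
insert 104 → {103, 104}
dispatch next → 103; now {104}
insert 73 → {73, 104}
insert 76 → {73, 76, 104}
insert 71 → {71, 73, 76, 104}
dispatch next → 71; now {73, 76, 104}
insert 88 → {73, 76, 88, 104}
dispatch next → 73; now {76, 88, 104}
insert 102 → {76, 88, 102, 104}
insert 80 → {76, 80, 88, 102, 104}
insert 74 → {74, 76, 80, 88, 102, 104}
insert 58 → {58, 74, 76, 80, 88, 102, 104}
insert 67 → {58, 67, 74, 76, 80, 88, 102, 104}
dispatch next → 58; now {67, 74, 76, 80, 88, 102, 104}
insert 77 → {67, 74, 76, 77, 80, 88, 102, 104}
insert 86 → {67, 74, 76, 77, 80, 86, 88, 102, 104}
insert 69 → {67, 69, 74, 76, 77, 80, 86, 88, 102, 104}
insert 65 → {65, 67, 69, 74, 76, 77, 80, 86, 88, 102, 104}
dispatch next → 65; now {67, 69, 74, 76, 77, 80, 86, 88, 102, 104}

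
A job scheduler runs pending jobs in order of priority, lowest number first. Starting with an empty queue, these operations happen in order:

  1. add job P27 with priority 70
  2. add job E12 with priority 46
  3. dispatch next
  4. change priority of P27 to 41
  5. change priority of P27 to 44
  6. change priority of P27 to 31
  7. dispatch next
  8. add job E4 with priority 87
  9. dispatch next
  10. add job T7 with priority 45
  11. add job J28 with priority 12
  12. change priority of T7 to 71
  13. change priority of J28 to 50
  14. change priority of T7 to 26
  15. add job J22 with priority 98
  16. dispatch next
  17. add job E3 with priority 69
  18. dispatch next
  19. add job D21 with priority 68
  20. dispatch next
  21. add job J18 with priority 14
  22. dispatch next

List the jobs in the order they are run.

E12 → P27 → E4 → T7 → J28 → D21 → J18

add P27 (priority 70) → {P27:70}
add E12 (priority 46) → {E12:46, P27:70}
dispatch next → E12; now {P27:70}
update P27 to priority 41 → {P27:41}
update P27 to priority 44 → {P27:44}
update P27 to priority 31 → {P27:31}
dispatch next → P27; now {}
add E4 (priority 87) → {E4:87}
dispatch next → E4; now {}
add T7 (priority 45) → {T7:45}
add J28 (priority 12) → {J28:12, T7:45}
update T7 to priority 71 → {J28:12, T7:71}
update J28 to priority 50 → {J28:50, T7:71}
update T7 to priority 26 → {T7:26, J28:50}
add J22 (priority 98) → {T7:26, J28:50, J22:98}
dispatch next → T7; now {J28:50, J22:98}
add E3 (priority 69) → {J28:50, E3:69, J22:98}
dispatch next → J28; now {E3:69, J22:98}
add D21 (priority 68) → {D21:68, E3:69, J22:98}
dispatch next → D21; now {E3:69, J22:98}
add J18 (priority 14) → {J18:14, E3:69, J22:98}
dispatch next → J18; now {E3:69, J22:98}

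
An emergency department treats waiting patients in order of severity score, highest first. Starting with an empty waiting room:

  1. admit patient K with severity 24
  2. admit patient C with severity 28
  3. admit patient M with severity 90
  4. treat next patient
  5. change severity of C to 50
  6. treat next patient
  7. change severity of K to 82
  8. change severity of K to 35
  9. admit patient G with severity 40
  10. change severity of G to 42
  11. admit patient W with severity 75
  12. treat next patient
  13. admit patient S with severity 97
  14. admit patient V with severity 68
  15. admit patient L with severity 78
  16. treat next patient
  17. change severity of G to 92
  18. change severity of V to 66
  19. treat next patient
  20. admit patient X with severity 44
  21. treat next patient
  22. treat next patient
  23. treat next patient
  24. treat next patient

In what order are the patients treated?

add K (severity 24) → {K:24}
add C (severity 28) → {C:28, K:24}
add M (severity 90) → {M:90, C:28, K:24}
treat next patient → M; now {C:28, K:24}
update C to severity 50 → {C:50, K:24}
treat next patient → C; now {K:24}
update K to severity 82 → {K:82}
update K to severity 35 → {K:35}
add G (severity 40) → {G:40, K:35}
update G to severity 42 → {G:42, K:35}
add W (severity 75) → {W:75, G:42, K:35}
treat next patient → W; now {G:42, K:35}
add S (severity 97) → {S:97, G:42, K:35}
add V (severity 68) → {S:97, V:68, G:42, K:35}
add L (severity 78) → {S:97, L:78, V:68, G:42, K:35}
treat next patient → S; now {L:78, V:68, G:42, K:35}
update G to severity 92 → {G:92, L:78, V:68, K:35}
update V to severity 66 → {G:92, L:78, V:66, K:35}
treat next patient → G; now {L:78, V:66, K:35}
add X (severity 44) → {L:78, V:66, X:44, K:35}
treat next patient → L; now {V:66, X:44, K:35}
treat next patient → V; now {X:44, K:35}
treat next patient → X; now {K:35}
treat next patient → K; now {}

M → C → W → S → G → L → V → X → K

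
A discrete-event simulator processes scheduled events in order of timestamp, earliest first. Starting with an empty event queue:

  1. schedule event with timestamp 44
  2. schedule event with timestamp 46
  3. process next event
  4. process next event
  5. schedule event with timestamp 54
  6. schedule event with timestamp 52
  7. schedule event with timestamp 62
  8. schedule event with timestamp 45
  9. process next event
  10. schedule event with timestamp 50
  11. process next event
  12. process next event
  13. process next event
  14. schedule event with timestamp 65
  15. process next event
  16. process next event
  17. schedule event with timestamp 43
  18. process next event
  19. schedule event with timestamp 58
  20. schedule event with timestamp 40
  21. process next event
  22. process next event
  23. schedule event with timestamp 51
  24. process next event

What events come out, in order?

insert 44 → {44}
insert 46 → {44, 46}
process next event → 44; now {46}
process next event → 46; now {}
insert 54 → {54}
insert 52 → {52, 54}
insert 62 → {52, 54, 62}
insert 45 → {45, 52, 54, 62}
process next event → 45; now {52, 54, 62}
insert 50 → {50, 52, 54, 62}
process next event → 50; now {52, 54, 62}
process next event → 52; now {54, 62}
process next event → 54; now {62}
insert 65 → {62, 65}
process next event → 62; now {65}
process next event → 65; now {}
insert 43 → {43}
process next event → 43; now {}
insert 58 → {58}
insert 40 → {40, 58}
process next event → 40; now {58}
process next event → 58; now {}
insert 51 → {51}
process next event → 51; now {}

44, 46, 45, 50, 52, 54, 62, 65, 43, 40, 58, 51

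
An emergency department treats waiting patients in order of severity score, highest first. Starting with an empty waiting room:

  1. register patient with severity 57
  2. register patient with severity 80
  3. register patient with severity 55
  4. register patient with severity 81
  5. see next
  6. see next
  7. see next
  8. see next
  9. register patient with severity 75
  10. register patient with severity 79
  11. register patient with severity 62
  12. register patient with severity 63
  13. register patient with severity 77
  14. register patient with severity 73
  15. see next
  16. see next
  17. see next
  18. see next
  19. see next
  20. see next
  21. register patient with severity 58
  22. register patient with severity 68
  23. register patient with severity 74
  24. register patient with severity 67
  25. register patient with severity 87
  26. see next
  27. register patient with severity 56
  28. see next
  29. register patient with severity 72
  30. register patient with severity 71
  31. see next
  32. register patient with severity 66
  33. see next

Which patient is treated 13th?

insert 57 → {57}
insert 80 → {80, 57}
insert 55 → {80, 57, 55}
insert 81 → {81, 80, 57, 55}
see next → 81; now {80, 57, 55}
see next → 80; now {57, 55}
see next → 57; now {55}
see next → 55; now {}
insert 75 → {75}
insert 79 → {79, 75}
insert 62 → {79, 75, 62}
insert 63 → {79, 75, 63, 62}
insert 77 → {79, 77, 75, 63, 62}
insert 73 → {79, 77, 75, 73, 63, 62}
see next → 79; now {77, 75, 73, 63, 62}
see next → 77; now {75, 73, 63, 62}
see next → 75; now {73, 63, 62}
see next → 73; now {63, 62}
see next → 63; now {62}
see next → 62; now {}
insert 58 → {58}
insert 68 → {68, 58}
insert 74 → {74, 68, 58}
insert 67 → {74, 68, 67, 58}
insert 87 → {87, 74, 68, 67, 58}
see next → 87; now {74, 68, 67, 58}
insert 56 → {74, 68, 67, 58, 56}
see next → 74; now {68, 67, 58, 56}
insert 72 → {72, 68, 67, 58, 56}
insert 71 → {72, 71, 68, 67, 58, 56}
see next → 72; now {71, 68, 67, 58, 56}
insert 66 → {71, 68, 67, 66, 58, 56}
see next → 71; now {68, 67, 66, 58, 56}

72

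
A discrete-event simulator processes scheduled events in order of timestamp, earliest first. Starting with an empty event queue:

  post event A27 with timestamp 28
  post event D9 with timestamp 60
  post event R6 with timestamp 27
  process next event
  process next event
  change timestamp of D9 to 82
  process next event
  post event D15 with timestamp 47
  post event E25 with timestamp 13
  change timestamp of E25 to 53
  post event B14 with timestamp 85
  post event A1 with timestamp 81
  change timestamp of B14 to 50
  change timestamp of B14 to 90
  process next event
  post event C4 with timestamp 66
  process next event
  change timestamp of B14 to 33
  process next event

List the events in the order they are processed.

R6 → A27 → D9 → D15 → E25 → B14

add A27 (timestamp 28) → {A27:28}
add D9 (timestamp 60) → {A27:28, D9:60}
add R6 (timestamp 27) → {R6:27, A27:28, D9:60}
process next event → R6; now {A27:28, D9:60}
process next event → A27; now {D9:60}
update D9 to timestamp 82 → {D9:82}
process next event → D9; now {}
add D15 (timestamp 47) → {D15:47}
add E25 (timestamp 13) → {E25:13, D15:47}
update E25 to timestamp 53 → {D15:47, E25:53}
add B14 (timestamp 85) → {D15:47, E25:53, B14:85}
add A1 (timestamp 81) → {D15:47, E25:53, A1:81, B14:85}
update B14 to timestamp 50 → {D15:47, B14:50, E25:53, A1:81}
update B14 to timestamp 90 → {D15:47, E25:53, A1:81, B14:90}
process next event → D15; now {E25:53, A1:81, B14:90}
add C4 (timestamp 66) → {E25:53, C4:66, A1:81, B14:90}
process next event → E25; now {C4:66, A1:81, B14:90}
update B14 to timestamp 33 → {B14:33, C4:66, A1:81}
process next event → B14; now {C4:66, A1:81}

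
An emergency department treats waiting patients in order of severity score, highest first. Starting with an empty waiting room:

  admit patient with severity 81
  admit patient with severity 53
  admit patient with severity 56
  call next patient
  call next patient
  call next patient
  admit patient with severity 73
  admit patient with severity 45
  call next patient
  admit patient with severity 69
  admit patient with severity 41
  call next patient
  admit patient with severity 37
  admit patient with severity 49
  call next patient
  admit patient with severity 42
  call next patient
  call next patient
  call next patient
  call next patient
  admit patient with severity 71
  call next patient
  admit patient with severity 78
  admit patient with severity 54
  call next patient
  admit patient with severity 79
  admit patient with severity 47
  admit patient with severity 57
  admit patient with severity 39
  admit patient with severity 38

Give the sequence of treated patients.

insert 81 → {81}
insert 53 → {81, 53}
insert 56 → {81, 56, 53}
call next patient → 81; now {56, 53}
call next patient → 56; now {53}
call next patient → 53; now {}
insert 73 → {73}
insert 45 → {73, 45}
call next patient → 73; now {45}
insert 69 → {69, 45}
insert 41 → {69, 45, 41}
call next patient → 69; now {45, 41}
insert 37 → {45, 41, 37}
insert 49 → {49, 45, 41, 37}
call next patient → 49; now {45, 41, 37}
insert 42 → {45, 42, 41, 37}
call next patient → 45; now {42, 41, 37}
call next patient → 42; now {41, 37}
call next patient → 41; now {37}
call next patient → 37; now {}
insert 71 → {71}
call next patient → 71; now {}
insert 78 → {78}
insert 54 → {78, 54}
call next patient → 78; now {54}
insert 79 → {79, 54}
insert 47 → {79, 54, 47}
insert 57 → {79, 57, 54, 47}
insert 39 → {79, 57, 54, 47, 39}
insert 38 → {79, 57, 54, 47, 39, 38}

81, 56, 53, 73, 69, 49, 45, 42, 41, 37, 71, 78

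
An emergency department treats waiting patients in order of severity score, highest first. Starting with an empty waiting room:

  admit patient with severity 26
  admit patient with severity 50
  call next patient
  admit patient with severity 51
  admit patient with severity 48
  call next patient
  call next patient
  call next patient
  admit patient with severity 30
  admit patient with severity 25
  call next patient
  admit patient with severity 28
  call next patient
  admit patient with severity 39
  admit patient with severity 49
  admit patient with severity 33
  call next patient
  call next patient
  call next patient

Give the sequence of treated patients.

insert 26 → {26}
insert 50 → {50, 26}
call next patient → 50; now {26}
insert 51 → {51, 26}
insert 48 → {51, 48, 26}
call next patient → 51; now {48, 26}
call next patient → 48; now {26}
call next patient → 26; now {}
insert 30 → {30}
insert 25 → {30, 25}
call next patient → 30; now {25}
insert 28 → {28, 25}
call next patient → 28; now {25}
insert 39 → {39, 25}
insert 49 → {49, 39, 25}
insert 33 → {49, 39, 33, 25}
call next patient → 49; now {39, 33, 25}
call next patient → 39; now {33, 25}
call next patient → 33; now {25}

50 → 51 → 48 → 26 → 30 → 28 → 49 → 39 → 33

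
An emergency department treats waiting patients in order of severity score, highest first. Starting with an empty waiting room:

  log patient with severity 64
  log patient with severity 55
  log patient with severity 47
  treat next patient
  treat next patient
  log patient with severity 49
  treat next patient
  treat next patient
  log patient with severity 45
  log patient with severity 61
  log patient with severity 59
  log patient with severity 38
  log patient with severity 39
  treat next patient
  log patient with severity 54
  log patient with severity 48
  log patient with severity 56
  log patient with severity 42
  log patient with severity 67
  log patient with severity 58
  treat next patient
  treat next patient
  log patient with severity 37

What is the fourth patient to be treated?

47

insert 64 → {64}
insert 55 → {64, 55}
insert 47 → {64, 55, 47}
treat next patient → 64; now {55, 47}
treat next patient → 55; now {47}
insert 49 → {49, 47}
treat next patient → 49; now {47}
treat next patient → 47; now {}
insert 45 → {45}
insert 61 → {61, 45}
insert 59 → {61, 59, 45}
insert 38 → {61, 59, 45, 38}
insert 39 → {61, 59, 45, 39, 38}
treat next patient → 61; now {59, 45, 39, 38}
insert 54 → {59, 54, 45, 39, 38}
insert 48 → {59, 54, 48, 45, 39, 38}
insert 56 → {59, 56, 54, 48, 45, 39, 38}
insert 42 → {59, 56, 54, 48, 45, 42, 39, 38}
insert 67 → {67, 59, 56, 54, 48, 45, 42, 39, 38}
insert 58 → {67, 59, 58, 56, 54, 48, 45, 42, 39, 38}
treat next patient → 67; now {59, 58, 56, 54, 48, 45, 42, 39, 38}
treat next patient → 59; now {58, 56, 54, 48, 45, 42, 39, 38}
insert 37 → {58, 56, 54, 48, 45, 42, 39, 38, 37}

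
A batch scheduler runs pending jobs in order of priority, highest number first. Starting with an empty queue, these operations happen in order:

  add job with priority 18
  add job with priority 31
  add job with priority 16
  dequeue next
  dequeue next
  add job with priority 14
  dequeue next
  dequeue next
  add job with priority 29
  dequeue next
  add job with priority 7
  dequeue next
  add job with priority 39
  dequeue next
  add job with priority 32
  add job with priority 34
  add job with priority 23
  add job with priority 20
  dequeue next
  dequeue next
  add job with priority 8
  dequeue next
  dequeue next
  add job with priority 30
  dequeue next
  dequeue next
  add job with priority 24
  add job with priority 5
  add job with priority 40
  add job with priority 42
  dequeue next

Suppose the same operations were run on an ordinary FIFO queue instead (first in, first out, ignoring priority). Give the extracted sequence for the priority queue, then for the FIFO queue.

priority queue: 31 → 18 → 16 → 14 → 29 → 7 → 39 → 34 → 32 → 23 → 20 → 30 → 8 → 42; FIFO queue: 18, 31, 16, 14, 29, 7, 39, 32, 34, 23, 20, 8, 30, 24

insert 18 → {18}
insert 31 → {31, 18}
insert 16 → {31, 18, 16}
dequeue next → 31; now {18, 16}
dequeue next → 18; now {16}
insert 14 → {16, 14}
dequeue next → 16; now {14}
dequeue next → 14; now {}
insert 29 → {29}
dequeue next → 29; now {}
insert 7 → {7}
dequeue next → 7; now {}
insert 39 → {39}
dequeue next → 39; now {}
insert 32 → {32}
insert 34 → {34, 32}
insert 23 → {34, 32, 23}
insert 20 → {34, 32, 23, 20}
dequeue next → 34; now {32, 23, 20}
dequeue next → 32; now {23, 20}
insert 8 → {23, 20, 8}
dequeue next → 23; now {20, 8}
dequeue next → 20; now {8}
insert 30 → {30, 8}
dequeue next → 30; now {8}
dequeue next → 8; now {}
insert 24 → {24}
insert 5 → {24, 5}
insert 40 → {40, 24, 5}
insert 42 → {42, 40, 24, 5}
dequeue next → 42; now {40, 24, 5}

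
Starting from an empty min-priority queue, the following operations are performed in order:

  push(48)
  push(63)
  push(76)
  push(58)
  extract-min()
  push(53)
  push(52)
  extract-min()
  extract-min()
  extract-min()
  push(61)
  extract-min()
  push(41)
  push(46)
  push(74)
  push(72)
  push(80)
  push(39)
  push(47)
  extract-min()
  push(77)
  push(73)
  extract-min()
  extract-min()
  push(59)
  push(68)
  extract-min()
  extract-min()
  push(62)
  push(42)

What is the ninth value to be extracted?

47

insert 48 → {48}
insert 63 → {48, 63}
insert 76 → {48, 63, 76}
insert 58 → {48, 58, 63, 76}
extract-min → 48; now {58, 63, 76}
insert 53 → {53, 58, 63, 76}
insert 52 → {52, 53, 58, 63, 76}
extract-min → 52; now {53, 58, 63, 76}
extract-min → 53; now {58, 63, 76}
extract-min → 58; now {63, 76}
insert 61 → {61, 63, 76}
extract-min → 61; now {63, 76}
insert 41 → {41, 63, 76}
insert 46 → {41, 46, 63, 76}
insert 74 → {41, 46, 63, 74, 76}
insert 72 → {41, 46, 63, 72, 74, 76}
insert 80 → {41, 46, 63, 72, 74, 76, 80}
insert 39 → {39, 41, 46, 63, 72, 74, 76, 80}
insert 47 → {39, 41, 46, 47, 63, 72, 74, 76, 80}
extract-min → 39; now {41, 46, 47, 63, 72, 74, 76, 80}
insert 77 → {41, 46, 47, 63, 72, 74, 76, 77, 80}
insert 73 → {41, 46, 47, 63, 72, 73, 74, 76, 77, 80}
extract-min → 41; now {46, 47, 63, 72, 73, 74, 76, 77, 80}
extract-min → 46; now {47, 63, 72, 73, 74, 76, 77, 80}
insert 59 → {47, 59, 63, 72, 73, 74, 76, 77, 80}
insert 68 → {47, 59, 63, 68, 72, 73, 74, 76, 77, 80}
extract-min → 47; now {59, 63, 68, 72, 73, 74, 76, 77, 80}
extract-min → 59; now {63, 68, 72, 73, 74, 76, 77, 80}
insert 62 → {62, 63, 68, 72, 73, 74, 76, 77, 80}
insert 42 → {42, 62, 63, 68, 72, 73, 74, 76, 77, 80}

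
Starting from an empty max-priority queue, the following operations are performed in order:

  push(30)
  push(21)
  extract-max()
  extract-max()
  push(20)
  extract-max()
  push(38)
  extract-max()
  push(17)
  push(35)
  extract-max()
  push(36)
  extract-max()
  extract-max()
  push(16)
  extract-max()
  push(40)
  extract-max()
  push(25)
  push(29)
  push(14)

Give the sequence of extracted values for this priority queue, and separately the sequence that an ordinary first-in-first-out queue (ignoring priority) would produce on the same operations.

insert 30 → {30}
insert 21 → {30, 21}
extract-max → 30; now {21}
extract-max → 21; now {}
insert 20 → {20}
extract-max → 20; now {}
insert 38 → {38}
extract-max → 38; now {}
insert 17 → {17}
insert 35 → {35, 17}
extract-max → 35; now {17}
insert 36 → {36, 17}
extract-max → 36; now {17}
extract-max → 17; now {}
insert 16 → {16}
extract-max → 16; now {}
insert 40 → {40}
extract-max → 40; now {}
insert 25 → {25}
insert 29 → {29, 25}
insert 14 → {29, 25, 14}

priority queue: 30 → 21 → 20 → 38 → 35 → 36 → 17 → 16 → 40; FIFO queue: 30, 21, 20, 38, 17, 35, 36, 16, 40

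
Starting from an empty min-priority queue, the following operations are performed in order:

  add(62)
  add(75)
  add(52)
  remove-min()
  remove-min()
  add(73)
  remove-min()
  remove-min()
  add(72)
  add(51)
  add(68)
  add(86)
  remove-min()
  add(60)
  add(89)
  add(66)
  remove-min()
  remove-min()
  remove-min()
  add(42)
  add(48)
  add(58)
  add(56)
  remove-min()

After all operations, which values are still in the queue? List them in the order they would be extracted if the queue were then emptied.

insert 62 → {62}
insert 75 → {62, 75}
insert 52 → {52, 62, 75}
remove-min → 52; now {62, 75}
remove-min → 62; now {75}
insert 73 → {73, 75}
remove-min → 73; now {75}
remove-min → 75; now {}
insert 72 → {72}
insert 51 → {51, 72}
insert 68 → {51, 68, 72}
insert 86 → {51, 68, 72, 86}
remove-min → 51; now {68, 72, 86}
insert 60 → {60, 68, 72, 86}
insert 89 → {60, 68, 72, 86, 89}
insert 66 → {60, 66, 68, 72, 86, 89}
remove-min → 60; now {66, 68, 72, 86, 89}
remove-min → 66; now {68, 72, 86, 89}
remove-min → 68; now {72, 86, 89}
insert 42 → {42, 72, 86, 89}
insert 48 → {42, 48, 72, 86, 89}
insert 58 → {42, 48, 58, 72, 86, 89}
insert 56 → {42, 48, 56, 58, 72, 86, 89}
remove-min → 42; now {48, 56, 58, 72, 86, 89}

48, 56, 58, 72, 86, 89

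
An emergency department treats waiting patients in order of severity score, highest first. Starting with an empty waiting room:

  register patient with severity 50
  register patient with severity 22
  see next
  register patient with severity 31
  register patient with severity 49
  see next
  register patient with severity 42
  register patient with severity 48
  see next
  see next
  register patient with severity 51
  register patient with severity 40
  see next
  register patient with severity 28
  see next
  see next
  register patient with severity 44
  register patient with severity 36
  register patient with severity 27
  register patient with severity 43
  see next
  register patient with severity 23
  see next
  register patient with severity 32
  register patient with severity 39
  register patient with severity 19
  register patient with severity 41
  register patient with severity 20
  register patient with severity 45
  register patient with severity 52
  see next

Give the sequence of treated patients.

insert 50 → {50}
insert 22 → {50, 22}
see next → 50; now {22}
insert 31 → {31, 22}
insert 49 → {49, 31, 22}
see next → 49; now {31, 22}
insert 42 → {42, 31, 22}
insert 48 → {48, 42, 31, 22}
see next → 48; now {42, 31, 22}
see next → 42; now {31, 22}
insert 51 → {51, 31, 22}
insert 40 → {51, 40, 31, 22}
see next → 51; now {40, 31, 22}
insert 28 → {40, 31, 28, 22}
see next → 40; now {31, 28, 22}
see next → 31; now {28, 22}
insert 44 → {44, 28, 22}
insert 36 → {44, 36, 28, 22}
insert 27 → {44, 36, 28, 27, 22}
insert 43 → {44, 43, 36, 28, 27, 22}
see next → 44; now {43, 36, 28, 27, 22}
insert 23 → {43, 36, 28, 27, 23, 22}
see next → 43; now {36, 28, 27, 23, 22}
insert 32 → {36, 32, 28, 27, 23, 22}
insert 39 → {39, 36, 32, 28, 27, 23, 22}
insert 19 → {39, 36, 32, 28, 27, 23, 22, 19}
insert 41 → {41, 39, 36, 32, 28, 27, 23, 22, 19}
insert 20 → {41, 39, 36, 32, 28, 27, 23, 22, 20, 19}
insert 45 → {45, 41, 39, 36, 32, 28, 27, 23, 22, 20, 19}
insert 52 → {52, 45, 41, 39, 36, 32, 28, 27, 23, 22, 20, 19}
see next → 52; now {45, 41, 39, 36, 32, 28, 27, 23, 22, 20, 19}

[50, 49, 48, 42, 51, 40, 31, 44, 43, 52]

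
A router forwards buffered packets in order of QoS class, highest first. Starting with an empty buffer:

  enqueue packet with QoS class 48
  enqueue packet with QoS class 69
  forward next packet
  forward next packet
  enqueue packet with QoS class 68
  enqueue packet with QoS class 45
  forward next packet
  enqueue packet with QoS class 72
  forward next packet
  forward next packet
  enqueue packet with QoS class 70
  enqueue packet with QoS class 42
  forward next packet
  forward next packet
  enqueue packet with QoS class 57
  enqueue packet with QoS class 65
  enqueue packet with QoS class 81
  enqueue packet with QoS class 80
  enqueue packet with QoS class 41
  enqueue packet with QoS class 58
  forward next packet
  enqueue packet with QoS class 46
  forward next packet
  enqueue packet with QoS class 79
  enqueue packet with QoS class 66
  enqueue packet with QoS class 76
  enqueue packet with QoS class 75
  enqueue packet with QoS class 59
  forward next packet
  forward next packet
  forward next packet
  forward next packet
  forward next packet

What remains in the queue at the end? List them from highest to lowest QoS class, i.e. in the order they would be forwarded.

[59, 58, 57, 46, 41]

insert 48 → {48}
insert 69 → {69, 48}
forward next packet → 69; now {48}
forward next packet → 48; now {}
insert 68 → {68}
insert 45 → {68, 45}
forward next packet → 68; now {45}
insert 72 → {72, 45}
forward next packet → 72; now {45}
forward next packet → 45; now {}
insert 70 → {70}
insert 42 → {70, 42}
forward next packet → 70; now {42}
forward next packet → 42; now {}
insert 57 → {57}
insert 65 → {65, 57}
insert 81 → {81, 65, 57}
insert 80 → {81, 80, 65, 57}
insert 41 → {81, 80, 65, 57, 41}
insert 58 → {81, 80, 65, 58, 57, 41}
forward next packet → 81; now {80, 65, 58, 57, 41}
insert 46 → {80, 65, 58, 57, 46, 41}
forward next packet → 80; now {65, 58, 57, 46, 41}
insert 79 → {79, 65, 58, 57, 46, 41}
insert 66 → {79, 66, 65, 58, 57, 46, 41}
insert 76 → {79, 76, 66, 65, 58, 57, 46, 41}
insert 75 → {79, 76, 75, 66, 65, 58, 57, 46, 41}
insert 59 → {79, 76, 75, 66, 65, 59, 58, 57, 46, 41}
forward next packet → 79; now {76, 75, 66, 65, 59, 58, 57, 46, 41}
forward next packet → 76; now {75, 66, 65, 59, 58, 57, 46, 41}
forward next packet → 75; now {66, 65, 59, 58, 57, 46, 41}
forward next packet → 66; now {65, 59, 58, 57, 46, 41}
forward next packet → 65; now {59, 58, 57, 46, 41}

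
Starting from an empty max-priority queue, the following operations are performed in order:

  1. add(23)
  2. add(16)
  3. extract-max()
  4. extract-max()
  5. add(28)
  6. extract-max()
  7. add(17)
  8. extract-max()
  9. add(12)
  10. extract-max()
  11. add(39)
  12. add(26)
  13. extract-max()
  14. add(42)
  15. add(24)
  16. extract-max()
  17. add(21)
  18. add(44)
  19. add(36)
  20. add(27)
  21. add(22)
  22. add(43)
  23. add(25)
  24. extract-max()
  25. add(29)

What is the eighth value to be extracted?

44

insert 23 → {23}
insert 16 → {23, 16}
extract-max → 23; now {16}
extract-max → 16; now {}
insert 28 → {28}
extract-max → 28; now {}
insert 17 → {17}
extract-max → 17; now {}
insert 12 → {12}
extract-max → 12; now {}
insert 39 → {39}
insert 26 → {39, 26}
extract-max → 39; now {26}
insert 42 → {42, 26}
insert 24 → {42, 26, 24}
extract-max → 42; now {26, 24}
insert 21 → {26, 24, 21}
insert 44 → {44, 26, 24, 21}
insert 36 → {44, 36, 26, 24, 21}
insert 27 → {44, 36, 27, 26, 24, 21}
insert 22 → {44, 36, 27, 26, 24, 22, 21}
insert 43 → {44, 43, 36, 27, 26, 24, 22, 21}
insert 25 → {44, 43, 36, 27, 26, 25, 24, 22, 21}
extract-max → 44; now {43, 36, 27, 26, 25, 24, 22, 21}
insert 29 → {43, 36, 29, 27, 26, 25, 24, 22, 21}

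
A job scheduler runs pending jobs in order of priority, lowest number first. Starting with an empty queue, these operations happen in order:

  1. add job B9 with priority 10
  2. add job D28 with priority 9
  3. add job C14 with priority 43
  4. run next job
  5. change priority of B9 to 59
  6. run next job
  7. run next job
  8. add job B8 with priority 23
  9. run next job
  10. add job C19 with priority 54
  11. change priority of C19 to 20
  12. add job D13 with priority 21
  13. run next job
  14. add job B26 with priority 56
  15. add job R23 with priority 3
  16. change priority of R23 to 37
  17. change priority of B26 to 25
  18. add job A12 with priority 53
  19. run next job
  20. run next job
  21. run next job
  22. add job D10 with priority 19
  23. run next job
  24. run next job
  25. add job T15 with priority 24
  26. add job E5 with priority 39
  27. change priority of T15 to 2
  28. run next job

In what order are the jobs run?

add B9 (priority 10) → {B9:10}
add D28 (priority 9) → {D28:9, B9:10}
add C14 (priority 43) → {D28:9, B9:10, C14:43}
run next job → D28; now {B9:10, C14:43}
update B9 to priority 59 → {C14:43, B9:59}
run next job → C14; now {B9:59}
run next job → B9; now {}
add B8 (priority 23) → {B8:23}
run next job → B8; now {}
add C19 (priority 54) → {C19:54}
update C19 to priority 20 → {C19:20}
add D13 (priority 21) → {C19:20, D13:21}
run next job → C19; now {D13:21}
add B26 (priority 56) → {D13:21, B26:56}
add R23 (priority 3) → {R23:3, D13:21, B26:56}
update R23 to priority 37 → {D13:21, R23:37, B26:56}
update B26 to priority 25 → {D13:21, B26:25, R23:37}
add A12 (priority 53) → {D13:21, B26:25, R23:37, A12:53}
run next job → D13; now {B26:25, R23:37, A12:53}
run next job → B26; now {R23:37, A12:53}
run next job → R23; now {A12:53}
add D10 (priority 19) → {D10:19, A12:53}
run next job → D10; now {A12:53}
run next job → A12; now {}
add T15 (priority 24) → {T15:24}
add E5 (priority 39) → {T15:24, E5:39}
update T15 to priority 2 → {T15:2, E5:39}
run next job → T15; now {E5:39}

D28 → C14 → B9 → B8 → C19 → D13 → B26 → R23 → D10 → A12 → T15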